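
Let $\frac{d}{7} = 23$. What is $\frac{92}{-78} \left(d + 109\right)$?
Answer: $- \frac{4140}{13} \approx -318.46$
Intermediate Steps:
$d = 161$ ($d = 7 \cdot 23 = 161$)
$\frac{92}{-78} \left(d + 109\right) = \frac{92}{-78} \left(161 + 109\right) = 92 \left(- \frac{1}{78}\right) 270 = \left(- \frac{46}{39}\right) 270 = - \frac{4140}{13}$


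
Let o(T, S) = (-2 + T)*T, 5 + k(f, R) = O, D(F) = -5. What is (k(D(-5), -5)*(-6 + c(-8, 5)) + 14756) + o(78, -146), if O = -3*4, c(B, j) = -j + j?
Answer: 20786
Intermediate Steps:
c(B, j) = 0
O = -12
k(f, R) = -17 (k(f, R) = -5 - 12 = -17)
o(T, S) = T*(-2 + T)
(k(D(-5), -5)*(-6 + c(-8, 5)) + 14756) + o(78, -146) = (-17*(-6 + 0) + 14756) + 78*(-2 + 78) = (-17*(-6) + 14756) + 78*76 = (102 + 14756) + 5928 = 14858 + 5928 = 20786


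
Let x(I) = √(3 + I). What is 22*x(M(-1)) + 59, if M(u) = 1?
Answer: 103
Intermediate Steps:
22*x(M(-1)) + 59 = 22*√(3 + 1) + 59 = 22*√4 + 59 = 22*2 + 59 = 44 + 59 = 103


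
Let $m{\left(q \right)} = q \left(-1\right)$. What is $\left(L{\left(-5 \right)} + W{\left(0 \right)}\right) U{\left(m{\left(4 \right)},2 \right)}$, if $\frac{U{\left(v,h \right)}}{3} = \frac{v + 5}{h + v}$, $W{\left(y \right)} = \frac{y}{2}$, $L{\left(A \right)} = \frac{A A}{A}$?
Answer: $\frac{15}{2} \approx 7.5$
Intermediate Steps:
$m{\left(q \right)} = - q$
$L{\left(A \right)} = A$ ($L{\left(A \right)} = \frac{A^{2}}{A} = A$)
$W{\left(y \right)} = \frac{y}{2}$ ($W{\left(y \right)} = y \frac{1}{2} = \frac{y}{2}$)
$U{\left(v,h \right)} = \frac{3 \left(5 + v\right)}{h + v}$ ($U{\left(v,h \right)} = 3 \frac{v + 5}{h + v} = 3 \frac{5 + v}{h + v} = \frac{3 \left(5 + v\right)}{h + v}$)
$\left(L{\left(-5 \right)} + W{\left(0 \right)}\right) U{\left(m{\left(4 \right)},2 \right)} = \left(-5 + \frac{1}{2} \cdot 0\right) \frac{3 \left(5 - 4\right)}{2 - 4} = \left(-5 + 0\right) \frac{3 \left(5 - 4\right)}{2 - 4} = - 5 \cdot 3 \frac{1}{-2} \cdot 1 = - 5 \cdot 3 \left(- \frac{1}{2}\right) 1 = \left(-5\right) \left(- \frac{3}{2}\right) = \frac{15}{2}$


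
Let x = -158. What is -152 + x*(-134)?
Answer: 21020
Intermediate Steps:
-152 + x*(-134) = -152 - 158*(-134) = -152 + 21172 = 21020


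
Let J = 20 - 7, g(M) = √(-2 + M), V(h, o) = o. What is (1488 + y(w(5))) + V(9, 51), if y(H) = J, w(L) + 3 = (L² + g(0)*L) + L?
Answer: 1552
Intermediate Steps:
J = 13
w(L) = -3 + L + L² + I*L*√2 (w(L) = -3 + ((L² + √(-2 + 0)*L) + L) = -3 + ((L² + √(-2)*L) + L) = -3 + ((L² + (I*√2)*L) + L) = -3 + ((L² + I*L*√2) + L) = -3 + (L + L² + I*L*√2) = -3 + L + L² + I*L*√2)
y(H) = 13
(1488 + y(w(5))) + V(9, 51) = (1488 + 13) + 51 = 1501 + 51 = 1552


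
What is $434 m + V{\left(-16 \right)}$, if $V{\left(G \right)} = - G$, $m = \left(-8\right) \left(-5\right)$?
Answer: $17376$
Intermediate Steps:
$m = 40$
$434 m + V{\left(-16 \right)} = 434 \cdot 40 - -16 = 17360 + 16 = 17376$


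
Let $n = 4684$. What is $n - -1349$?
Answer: $6033$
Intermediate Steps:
$n - -1349 = 4684 - -1349 = 4684 + 1349 = 6033$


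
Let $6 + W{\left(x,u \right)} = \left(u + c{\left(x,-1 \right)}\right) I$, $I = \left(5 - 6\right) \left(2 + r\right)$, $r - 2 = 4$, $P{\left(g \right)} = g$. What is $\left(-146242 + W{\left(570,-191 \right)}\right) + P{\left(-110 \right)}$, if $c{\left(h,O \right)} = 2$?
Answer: $-144846$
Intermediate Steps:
$r = 6$ ($r = 2 + 4 = 6$)
$I = -8$ ($I = \left(5 - 6\right) \left(2 + 6\right) = \left(-1\right) 8 = -8$)
$W{\left(x,u \right)} = -22 - 8 u$ ($W{\left(x,u \right)} = -6 + \left(u + 2\right) \left(-8\right) = -6 + \left(2 + u\right) \left(-8\right) = -6 - \left(16 + 8 u\right) = -22 - 8 u$)
$\left(-146242 + W{\left(570,-191 \right)}\right) + P{\left(-110 \right)} = \left(-146242 - -1506\right) - 110 = \left(-146242 + \left(-22 + 1528\right)\right) - 110 = \left(-146242 + 1506\right) - 110 = -144736 - 110 = -144846$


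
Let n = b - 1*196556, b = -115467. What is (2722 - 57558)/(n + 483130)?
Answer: -54836/171107 ≈ -0.32048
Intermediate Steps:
n = -312023 (n = -115467 - 1*196556 = -115467 - 196556 = -312023)
(2722 - 57558)/(n + 483130) = (2722 - 57558)/(-312023 + 483130) = -54836/171107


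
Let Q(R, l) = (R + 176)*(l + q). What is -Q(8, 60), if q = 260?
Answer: -58880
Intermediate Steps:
Q(R, l) = (176 + R)*(260 + l) (Q(R, l) = (R + 176)*(l + 260) = (176 + R)*(260 + l))
-Q(8, 60) = -(45760 + 176*60 + 260*8 + 8*60) = -(45760 + 10560 + 2080 + 480) = -1*58880 = -58880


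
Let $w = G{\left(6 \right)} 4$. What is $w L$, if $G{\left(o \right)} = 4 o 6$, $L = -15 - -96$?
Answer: $46656$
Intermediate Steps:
$L = 81$ ($L = -15 + 96 = 81$)
$G{\left(o \right)} = 24 o$
$w = 576$ ($w = 24 \cdot 6 \cdot 4 = 144 \cdot 4 = 576$)
$w L = 576 \cdot 81 = 46656$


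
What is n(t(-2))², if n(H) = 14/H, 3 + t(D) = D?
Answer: 196/25 ≈ 7.8400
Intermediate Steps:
t(D) = -3 + D
n(t(-2))² = (14/(-3 - 2))² = (14/(-5))² = (14*(-⅕))² = (-14/5)² = 196/25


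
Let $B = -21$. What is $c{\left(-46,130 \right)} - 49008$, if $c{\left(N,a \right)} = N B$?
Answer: $-48042$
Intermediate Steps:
$c{\left(N,a \right)} = - 21 N$ ($c{\left(N,a \right)} = N \left(-21\right) = - 21 N$)
$c{\left(-46,130 \right)} - 49008 = \left(-21\right) \left(-46\right) - 49008 = 966 - 49008 = -48042$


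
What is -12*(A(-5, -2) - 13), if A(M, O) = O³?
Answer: 252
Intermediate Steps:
-12*(A(-5, -2) - 13) = -12*((-2)³ - 13) = -12*(-8 - 13) = -12*(-21) = 252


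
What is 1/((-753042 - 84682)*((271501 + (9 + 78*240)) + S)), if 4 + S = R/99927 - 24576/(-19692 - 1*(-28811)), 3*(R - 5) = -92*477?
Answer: -911234313/221545578560084086876 ≈ -4.1131e-12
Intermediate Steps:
R = -14623 (R = 5 + (-92*477)/3 = 5 + (1/3)*(-43884) = 5 - 14628 = -14623)
S = -6234090341/911234313 (S = -4 + (-14623/99927 - 24576/(-19692 - 1*(-28811))) = -4 + (-14623*1/99927 - 24576/(-19692 + 28811)) = -4 + (-14623/99927 - 24576/9119) = -4 - 2589153089/911234313 = -6234090341/911234313 ≈ -6.8414)
1/((-753042 - 84682)*((271501 + (9 + 78*240)) + S)) = 1/((-753042 - 84682)*((271501 + (9 + 78*240)) - 6234090341/911234313)) = 1/((-837724)*((271501 + (9 + 18720)) - 6234090341/911234313)) = -1/(837724*((271501 + 18729) - 6234090341/911234313)) = -1/(837724*(290230 - 6234090341/911234313)) = -1/(837724*264461300571649/911234313) = -1/837724*911234313/264461300571649 = -911234313/221545578560084086876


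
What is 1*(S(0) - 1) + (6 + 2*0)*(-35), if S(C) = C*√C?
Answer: -211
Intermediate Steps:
S(C) = C^(3/2)
1*(S(0) - 1) + (6 + 2*0)*(-35) = 1*(0^(3/2) - 1) + (6 + 2*0)*(-35) = 1*(0 - 1) + (6 + 0)*(-35) = 1*(-1) + 6*(-35) = -1 - 210 = -211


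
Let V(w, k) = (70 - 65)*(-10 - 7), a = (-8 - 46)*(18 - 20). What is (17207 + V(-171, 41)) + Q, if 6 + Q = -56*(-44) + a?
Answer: 19688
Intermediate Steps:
a = 108 (a = -54*(-2) = 108)
V(w, k) = -85 (V(w, k) = 5*(-17) = -85)
Q = 2566 (Q = -6 + (-56*(-44) + 108) = -6 + (2464 + 108) = -6 + 2572 = 2566)
(17207 + V(-171, 41)) + Q = (17207 - 85) + 2566 = 17122 + 2566 = 19688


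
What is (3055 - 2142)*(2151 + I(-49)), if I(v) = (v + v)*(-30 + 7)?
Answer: 4021765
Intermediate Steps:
I(v) = -46*v (I(v) = (2*v)*(-23) = -46*v)
(3055 - 2142)*(2151 + I(-49)) = (3055 - 2142)*(2151 - 46*(-49)) = 913*(2151 + 2254) = 913*4405 = 4021765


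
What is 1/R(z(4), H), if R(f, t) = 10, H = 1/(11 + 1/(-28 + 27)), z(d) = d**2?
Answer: 1/10 ≈ 0.10000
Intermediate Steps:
H = 1/10 (H = 1/(11 + 1/(-1)) = 1/(11 - 1) = 1/10 ≈ 0.10000)
1/R(z(4), H) = 1/10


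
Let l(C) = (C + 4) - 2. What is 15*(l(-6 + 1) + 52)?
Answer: 735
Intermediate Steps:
l(C) = 2 + C (l(C) = (4 + C) - 2 = 2 + C)
15*(l(-6 + 1) + 52) = 15*((2 + (-6 + 1)) + 52) = 15*((2 - 5) + 52) = 15*(-3 + 52) = 15*49 = 735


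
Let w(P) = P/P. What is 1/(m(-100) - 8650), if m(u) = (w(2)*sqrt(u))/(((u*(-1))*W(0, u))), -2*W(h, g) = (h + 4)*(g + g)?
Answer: -138400000000/1197160000000001 - 4000*I/1197160000000001 ≈ -0.00011561 - 3.3412e-12*I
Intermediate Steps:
W(h, g) = -g*(4 + h) (W(h, g) = -(h + 4)*(g + g)/2 = -(4 + h)*2*g/2 = -g*(4 + h))
w(P) = 1
m(u) = 1/(4*u**(3/2)) (m(u) = (1*sqrt(u))/(((u*(-1))*(-u*(4 + 0)))) = sqrt(u)/(((-u)*(-1*u*4))) = sqrt(u)/(((-u)*(-4*u))) = sqrt(u)/((4*u**2)) = sqrt(u)*(1/(4*u**2)) = 1/(4*u**(3/2)))
1/(m(-100) - 8650) = 1/(1/(4*(-100)**(3/2)) - 8650) = 1/((I/1000)/4 - 8650) = 1/(I/4000 - 8650) = 1/(-8650 + I/4000) = 16000000*(-8650 - I/4000)/1197160000000001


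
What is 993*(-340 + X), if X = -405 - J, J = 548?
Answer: -1283949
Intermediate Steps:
X = -953 (X = -405 - 1*548 = -405 - 548 = -953)
993*(-340 + X) = 993*(-340 - 953) = 993*(-1293) = -1283949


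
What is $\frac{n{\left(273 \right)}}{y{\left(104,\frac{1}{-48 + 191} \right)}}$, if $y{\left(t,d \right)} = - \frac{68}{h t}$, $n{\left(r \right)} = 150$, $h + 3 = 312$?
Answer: $- \frac{1205100}{17} \approx -70888.0$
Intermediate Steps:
$h = 309$ ($h = -3 + 312 = 309$)
$y{\left(t,d \right)} = - \frac{68}{309 t}$
$\frac{n{\left(273 \right)}}{y{\left(104,\frac{1}{-48 + 191} \right)}} = \frac{150}{\left(- \frac{68}{309}\right) \frac{1}{104}} = \frac{150}{- \frac{17}{8034}} = 150 \left(- \frac{8034}{17}\right) = - \frac{1205100}{17}$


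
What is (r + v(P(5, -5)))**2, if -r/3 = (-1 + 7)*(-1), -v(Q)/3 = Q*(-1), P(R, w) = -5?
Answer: 9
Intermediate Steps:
v(Q) = 3*Q (v(Q) = -3*Q*(-1) = -(-3)*Q = 3*Q)
r = 18 (r = -3*(-1 + 7)*(-1) = -18*(-1) = -3*(-6) = 18)
(r + v(P(5, -5)))**2 = (18 + 3*(-5))**2 = (18 - 15)**2 = 3**2 = 9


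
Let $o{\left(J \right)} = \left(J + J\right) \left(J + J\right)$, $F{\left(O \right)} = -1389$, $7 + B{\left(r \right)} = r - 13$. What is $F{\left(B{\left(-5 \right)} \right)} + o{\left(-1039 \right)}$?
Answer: $4316695$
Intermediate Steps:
$B{\left(r \right)} = -20 + r$ ($B{\left(r \right)} = -7 + \left(r - 13\right) = -7 + \left(-13 + r\right) = -20 + r$)
$o{\left(J \right)} = 4 J^{2}$ ($o{\left(J \right)} = 2 J 2 J = 4 J^{2}$)
$F{\left(B{\left(-5 \right)} \right)} + o{\left(-1039 \right)} = -1389 + 4 \left(-1039\right)^{2} = -1389 + 4 \cdot 1079521 = -1389 + 4318084 = 4316695$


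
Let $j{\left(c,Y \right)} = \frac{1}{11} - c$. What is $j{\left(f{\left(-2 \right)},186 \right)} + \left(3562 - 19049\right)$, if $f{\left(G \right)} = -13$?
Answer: $- \frac{170213}{11} \approx -15474.0$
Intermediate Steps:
$j{\left(c,Y \right)} = \frac{1}{11} - c$
$j{\left(f{\left(-2 \right)},186 \right)} + \left(3562 - 19049\right) = \left(\frac{1}{11} - -13\right) + \left(3562 - 19049\right) = \left(\frac{1}{11} + 13\right) - 15487 = \frac{144}{11} - 15487 = - \frac{170213}{11}$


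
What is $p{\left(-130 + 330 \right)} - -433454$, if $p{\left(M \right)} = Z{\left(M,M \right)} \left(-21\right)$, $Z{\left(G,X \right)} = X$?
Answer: $429254$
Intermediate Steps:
$p{\left(M \right)} = - 21 M$ ($p{\left(M \right)} = M \left(-21\right) = - 21 M$)
$p{\left(-130 + 330 \right)} - -433454 = - 21 \left(-130 + 330\right) - -433454 = \left(-21\right) 200 + 433454 = -4200 + 433454 = 429254$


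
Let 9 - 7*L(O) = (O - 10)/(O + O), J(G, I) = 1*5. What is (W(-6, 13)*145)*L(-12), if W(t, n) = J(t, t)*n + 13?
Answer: 182845/14 ≈ 13060.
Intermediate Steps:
J(G, I) = 5
W(t, n) = 13 + 5*n (W(t, n) = 5*n + 13 = 13 + 5*n)
L(O) = 9/7 - (-10 + O)/(14*O) (L(O) = 9/7 - (O - 10)/(7*(O + O)) = 9/7 - (-10 + O)/(7*(2*O)) = 9/7 - (-10 + O)*1/(2*O)/7 = 9/7 - (-10 + O)/(14*O))
(W(-6, 13)*145)*L(-12) = ((13 + 5*13)*145)*((1/14)*(10 + 17*(-12))/(-12)) = ((13 + 65)*145)*((1/14)*(-1/12)*(10 - 204)) = (78*145)*((1/14)*(-1/12)*(-194)) = 11310*(97/84) = 182845/14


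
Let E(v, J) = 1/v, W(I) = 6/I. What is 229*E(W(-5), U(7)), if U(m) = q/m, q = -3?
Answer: -1145/6 ≈ -190.83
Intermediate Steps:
U(m) = -3/m
229*E(W(-5), U(7)) = 229/((6/(-5))) = 229/((6*(-1/5))) = 229/(-6/5) = 229*(-5/6) = -1145/6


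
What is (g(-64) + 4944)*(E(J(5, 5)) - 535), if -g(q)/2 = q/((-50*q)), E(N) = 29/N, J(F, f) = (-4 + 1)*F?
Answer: -995482454/375 ≈ -2.6546e+6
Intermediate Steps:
J(F, f) = -3*F
g(q) = 1/25 (g(q) = -2*q/((-50*q)) = -2*q*(-1/(50*q)) = -2*(-1/50) = 1/25)
(g(-64) + 4944)*(E(J(5, 5)) - 535) = (1/25 + 4944)*(29/((-3*5)) - 535) = 123601*(29/(-15) - 535)/25 = 123601*(29*(-1/15) - 535)/25 = 123601*(-29/15 - 535)/25 = (123601/25)*(-8054/15) = -995482454/375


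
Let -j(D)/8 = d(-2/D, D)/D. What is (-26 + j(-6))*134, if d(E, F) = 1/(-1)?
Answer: -10988/3 ≈ -3662.7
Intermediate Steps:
d(E, F) = -1
j(D) = 8/D (j(D) = -(-8)/D = 8/D)
(-26 + j(-6))*134 = (-26 + 8/(-6))*134 = (-26 + 8*(-⅙))*134 = (-26 - 4/3)*134 = -82/3*134 = -10988/3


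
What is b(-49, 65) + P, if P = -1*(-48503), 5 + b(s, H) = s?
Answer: 48449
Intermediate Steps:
b(s, H) = -5 + s
P = 48503
b(-49, 65) + P = (-5 - 49) + 48503 = -54 + 48503 = 48449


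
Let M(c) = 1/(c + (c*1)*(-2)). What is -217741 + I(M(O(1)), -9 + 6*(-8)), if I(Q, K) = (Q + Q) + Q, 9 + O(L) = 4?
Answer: -1088702/5 ≈ -2.1774e+5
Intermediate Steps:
O(L) = -5 (O(L) = -9 + 4 = -5)
M(c) = -1/c (M(c) = 1/(c + c*(-2)) = 1/(c - 2*c) = 1/(-c) = -1/c)
I(Q, K) = 3*Q (I(Q, K) = 2*Q + Q = 3*Q)
-217741 + I(M(O(1)), -9 + 6*(-8)) = -217741 + 3*(-1/(-5)) = -217741 + 3*(-1*(-1/5)) = -217741 + 3*(1/5) = -217741 + 3/5 = -1088702/5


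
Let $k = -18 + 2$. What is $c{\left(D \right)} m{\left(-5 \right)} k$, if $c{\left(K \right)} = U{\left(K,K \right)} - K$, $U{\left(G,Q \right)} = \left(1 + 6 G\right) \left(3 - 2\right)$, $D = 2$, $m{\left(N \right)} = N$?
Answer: $880$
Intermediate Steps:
$k = -16$
$U{\left(G,Q \right)} = 1 + 6 G$ ($U{\left(G,Q \right)} = \left(1 + 6 G\right) 1 = 1 + 6 G$)
$c{\left(K \right)} = 1 + 5 K$ ($c{\left(K \right)} = \left(1 + 6 K\right) - K = 1 + 5 K$)
$c{\left(D \right)} m{\left(-5 \right)} k = \left(1 + 5 \cdot 2\right) \left(-5\right) \left(-16\right) = \left(1 + 10\right) \left(-5\right) \left(-16\right) = 11 \left(-5\right) \left(-16\right) = \left(-55\right) \left(-16\right) = 880$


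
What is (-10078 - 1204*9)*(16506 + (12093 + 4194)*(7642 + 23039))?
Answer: -10451101269042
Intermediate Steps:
(-10078 - 1204*9)*(16506 + (12093 + 4194)*(7642 + 23039)) = (-10078 - 10836)*(16506 + 16287*30681) = -20914*(16506 + 499701447) = -20914*499717953 = -10451101269042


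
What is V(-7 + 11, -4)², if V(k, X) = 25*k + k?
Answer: 10816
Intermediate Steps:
V(k, X) = 26*k
V(-7 + 11, -4)² = (26*(-7 + 11))² = (26*4)² = 104² = 10816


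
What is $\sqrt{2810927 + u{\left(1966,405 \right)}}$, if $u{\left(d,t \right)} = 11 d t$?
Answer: $\sqrt{11569457} \approx 3401.4$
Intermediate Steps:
$u{\left(d,t \right)} = 11 d t$
$\sqrt{2810927 + u{\left(1966,405 \right)}} = \sqrt{2810927 + 11 \cdot 1966 \cdot 405} = \sqrt{2810927 + 8758530} = \sqrt{11569457}$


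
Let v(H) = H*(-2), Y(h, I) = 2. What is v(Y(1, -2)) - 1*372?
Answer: -376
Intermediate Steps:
v(H) = -2*H
v(Y(1, -2)) - 1*372 = -2*2 - 1*372 = -4 - 372 = -376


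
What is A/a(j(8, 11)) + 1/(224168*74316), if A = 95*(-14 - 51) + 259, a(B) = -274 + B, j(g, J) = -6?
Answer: 1759932784373/83296345440 ≈ 21.129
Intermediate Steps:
A = -5916 (A = 95*(-65) + 259 = -6175 + 259 = -5916)
A/a(j(8, 11)) + 1/(224168*74316) = -5916/(-274 - 6) + 1/(224168*74316) = -5916/(-280) + (1/224168)*(1/74316) = -5916*(-1/280) + 1/16659269088 = 1479/70 + 1/16659269088 = 1759932784373/83296345440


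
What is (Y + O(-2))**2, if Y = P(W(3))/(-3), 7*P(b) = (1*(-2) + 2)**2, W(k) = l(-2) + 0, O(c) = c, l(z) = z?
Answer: 4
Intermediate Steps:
W(k) = -2 (W(k) = -2 + 0 = -2)
P(b) = 0 (P(b) = (1*(-2) + 2)**2/7 = (-2 + 2)**2/7 = (1/7)*0**2 = (1/7)*0 = 0)
Y = 0 (Y = 0/(-3) = 0*(-1/3) = 0)
(Y + O(-2))**2 = (0 - 2)**2 = (-2)**2 = 4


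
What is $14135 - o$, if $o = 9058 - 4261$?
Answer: $9338$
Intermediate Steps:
$o = 4797$ ($o = 9058 - 4261 = 4797$)
$14135 - o = 14135 - 4797 = 9338$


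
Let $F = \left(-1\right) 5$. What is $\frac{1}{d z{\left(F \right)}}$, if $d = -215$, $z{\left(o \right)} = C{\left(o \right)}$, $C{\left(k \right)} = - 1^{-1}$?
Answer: $\frac{1}{215} \approx 0.0046512$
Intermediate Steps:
$F = -5$
$C{\left(k \right)} = -1$ ($C{\left(k \right)} = \left(-1\right) 1 = -1$)
$z{\left(o \right)} = -1$
$\frac{1}{d z{\left(F \right)}} = \frac{1}{\left(-215\right) \left(-1\right)} = \frac{1}{215}$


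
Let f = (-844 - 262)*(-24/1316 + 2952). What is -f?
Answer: 153449916/47 ≈ 3.2649e+6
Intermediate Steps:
f = -153449916/47 (f = -1106*(-24*1/1316 + 2952) = -1106*(-6/329 + 2952) = -1106*971202/329 = -153449916/47 ≈ -3.2649e+6)
-f = -1*(-153449916/47) = 153449916/47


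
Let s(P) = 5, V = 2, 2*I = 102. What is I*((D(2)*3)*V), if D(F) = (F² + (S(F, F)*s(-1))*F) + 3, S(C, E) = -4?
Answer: -10098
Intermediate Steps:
I = 51 (I = (½)*102 = 51)
D(F) = 3 + F² - 20*F (D(F) = (F² + (-4*5)*F) + 3 = (F² - 20*F) + 3 = 3 + F² - 20*F)
I*((D(2)*3)*V) = 51*(((3 + 2² - 20*2)*3)*2) = 51*(((3 + 4 - 40)*3)*2) = 51*(-33*3*2) = 51*(-99*2) = 51*(-198) = -10098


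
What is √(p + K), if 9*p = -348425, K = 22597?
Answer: 2*I*√36263/3 ≈ 126.95*I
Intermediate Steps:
p = -348425/9 (p = (⅑)*(-348425) = -348425/9 ≈ -38714.)
√(p + K) = √(-348425/9 + 22597) = √(-145052/9) = 2*I*√36263/3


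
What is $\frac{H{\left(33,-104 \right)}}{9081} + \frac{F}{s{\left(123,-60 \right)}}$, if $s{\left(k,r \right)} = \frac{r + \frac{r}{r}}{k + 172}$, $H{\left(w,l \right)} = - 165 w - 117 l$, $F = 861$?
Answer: $- \frac{4342998}{1009} \approx -4304.3$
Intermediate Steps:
$s{\left(k,r \right)} = \frac{1 + r}{172 + k}$ ($s{\left(k,r \right)} = \frac{r + 1}{172 + k} = \frac{1 + r}{172 + k}$)
$\frac{H{\left(33,-104 \right)}}{9081} + \frac{F}{s{\left(123,-60 \right)}} = \frac{\left(-165\right) 33 - -12168}{9081} + \frac{861}{\frac{1}{172 + 123} \left(1 - 60\right)} = \left(-5445 + 12168\right) \frac{1}{9081} + \frac{861}{\frac{1}{295} \left(-59\right)} = 6723 \cdot \frac{1}{9081} + \frac{861}{\frac{1}{295} \left(-59\right)} = \frac{747}{1009} + \frac{861}{- \frac{1}{5}} = \frac{747}{1009} + 861 \left(-5\right) = \frac{747}{1009} - 4305 = - \frac{4342998}{1009}$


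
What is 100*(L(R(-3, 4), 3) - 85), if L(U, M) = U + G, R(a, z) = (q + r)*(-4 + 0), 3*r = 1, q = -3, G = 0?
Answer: -22300/3 ≈ -7433.3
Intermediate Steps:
r = ⅓ (r = (⅓)*1 = ⅓ ≈ 0.33333)
R(a, z) = 32/3 (R(a, z) = (-3 + ⅓)*(-4 + 0) = -8/3*(-4) = 32/3)
L(U, M) = U (L(U, M) = U + 0 = U)
100*(L(R(-3, 4), 3) - 85) = 100*(32/3 - 85) = 100*(-223/3) = -22300/3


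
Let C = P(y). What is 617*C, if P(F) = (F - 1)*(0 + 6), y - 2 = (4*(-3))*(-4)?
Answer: 181398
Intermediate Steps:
y = 50 (y = 2 + (4*(-3))*(-4) = 2 - 12*(-4) = 2 + 48 = 50)
P(F) = -6 + 6*F (P(F) = (-1 + F)*6 = -6 + 6*F)
C = 294 (C = -6 + 6*50 = -6 + 300 = 294)
617*C = 617*294 = 181398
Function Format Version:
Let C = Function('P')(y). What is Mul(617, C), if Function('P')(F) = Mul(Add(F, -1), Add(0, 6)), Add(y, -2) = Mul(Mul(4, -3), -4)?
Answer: 181398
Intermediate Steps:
y = 50 (y = Add(2, Mul(Mul(4, -3), -4)) = Add(2, Mul(-12, -4)) = Add(2, 48) = 50)
Function('P')(F) = Add(-6, Mul(6, F)) (Function('P')(F) = Mul(Add(-1, F), 6) = Add(-6, Mul(6, F)))
C = 294 (C = Add(-6, Mul(6, 50)) = Add(-6, 300) = 294)
Mul(617, C) = Mul(617, 294) = 181398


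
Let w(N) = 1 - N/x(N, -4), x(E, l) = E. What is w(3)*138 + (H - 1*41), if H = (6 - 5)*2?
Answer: -39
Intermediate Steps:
w(N) = 0 (w(N) = 1 - N/N = 1 - 1*1 = 1 - 1 = 0)
H = 2 (H = 1*2 = 2)
w(3)*138 + (H - 1*41) = 0*138 + (2 - 1*41) = 0 + (2 - 41) = 0 - 39 = -39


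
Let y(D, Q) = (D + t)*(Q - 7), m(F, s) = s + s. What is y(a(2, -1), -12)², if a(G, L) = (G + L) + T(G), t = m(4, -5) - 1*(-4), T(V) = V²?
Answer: 361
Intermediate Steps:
m(F, s) = 2*s
t = -6 (t = 2*(-5) - 1*(-4) = -10 + 4 = -6)
a(G, L) = G + L + G² (a(G, L) = (G + L) + G² = G + L + G²)
y(D, Q) = (-7 + Q)*(-6 + D) (y(D, Q) = (D - 6)*(Q - 7) = (-6 + D)*(-7 + Q) = (-7 + Q)*(-6 + D))
y(a(2, -1), -12)² = (42 - 7*(2 - 1 + 2²) - 6*(-12) + (2 - 1 + 2²)*(-12))² = (42 - 7*(2 - 1 + 4) + 72 + (2 - 1 + 4)*(-12))² = (42 - 7*5 + 72 + 5*(-12))² = (42 - 35 + 72 - 60)² = 19² = 361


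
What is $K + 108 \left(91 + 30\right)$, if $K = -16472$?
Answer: $-3404$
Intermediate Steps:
$K + 108 \left(91 + 30\right) = -16472 + 108 \left(91 + 30\right) = -16472 + 108 \cdot 121 = -16472 + 13068 = -3404$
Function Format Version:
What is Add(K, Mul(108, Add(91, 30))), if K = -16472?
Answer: -3404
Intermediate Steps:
Add(K, Mul(108, Add(91, 30))) = Add(-16472, Mul(108, Add(91, 30))) = Add(-16472, Mul(108, 121)) = Add(-16472, 13068) = -3404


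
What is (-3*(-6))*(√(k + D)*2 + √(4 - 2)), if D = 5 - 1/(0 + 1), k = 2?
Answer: 18*√2 + 36*√6 ≈ 113.64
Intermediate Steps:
D = 4 (D = 5 - 1/1 = 5 - 1*1 = 5 - 1 = 4)
(-3*(-6))*(√(k + D)*2 + √(4 - 2)) = (-3*(-6))*(√(2 + 4)*2 + √(4 - 2)) = 18*(√6*2 + √2) = 18*(2*√6 + √2) = 18*(√2 + 2*√6) = 18*√2 + 36*√6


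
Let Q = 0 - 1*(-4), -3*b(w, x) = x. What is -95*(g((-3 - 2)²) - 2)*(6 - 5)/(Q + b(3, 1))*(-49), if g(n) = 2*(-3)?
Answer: -111720/11 ≈ -10156.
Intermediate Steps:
b(w, x) = -x/3
g(n) = -6
Q = 4 (Q = 0 + 4 = 4)
-95*(g((-3 - 2)²) - 2)*(6 - 5)/(Q + b(3, 1))*(-49) = -95*(-6 - 2)*(6 - 5)/(4 - ⅓*1)*(-49) = -(-760)*1/(4 - ⅓)*(-49) = -(-760)*1/(11/3)*(-49) = -(-760)*1*(3/11)*(-49) = -(-760)*3/11*(-49) = -95*(-24/11)*(-49) = (2280/11)*(-49) = -111720/11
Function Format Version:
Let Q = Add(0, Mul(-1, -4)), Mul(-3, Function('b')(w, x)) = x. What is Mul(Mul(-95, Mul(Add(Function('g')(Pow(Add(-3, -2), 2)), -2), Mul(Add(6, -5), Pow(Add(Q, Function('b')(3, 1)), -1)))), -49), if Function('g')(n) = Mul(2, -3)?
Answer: Rational(-111720, 11) ≈ -10156.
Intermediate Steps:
Function('b')(w, x) = Mul(Rational(-1, 3), x)
Function('g')(n) = -6
Q = 4 (Q = Add(0, 4) = 4)
Mul(Mul(-95, Mul(Add(Function('g')(Pow(Add(-3, -2), 2)), -2), Mul(Add(6, -5), Pow(Add(Q, Function('b')(3, 1)), -1)))), -49) = Mul(Mul(-95, Mul(Add(-6, -2), Mul(Add(6, -5), Pow(Add(4, Mul(Rational(-1, 3), 1)), -1)))), -49) = Mul(Mul(-95, Mul(-8, Mul(1, Pow(Add(4, Rational(-1, 3)), -1)))), -49) = Mul(Mul(-95, Mul(-8, Mul(1, Pow(Rational(11, 3), -1)))), -49) = Mul(Mul(-95, Mul(-8, Mul(1, Rational(3, 11)))), -49) = Mul(Mul(-95, Mul(-8, Rational(3, 11))), -49) = Mul(Mul(-95, Rational(-24, 11)), -49) = Mul(Rational(2280, 11), -49) = Rational(-111720, 11)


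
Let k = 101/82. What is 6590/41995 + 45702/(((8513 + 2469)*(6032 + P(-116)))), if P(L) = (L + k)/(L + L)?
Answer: 834200918247878/5292706489942711 ≈ 0.15761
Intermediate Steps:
k = 101/82 (k = 101*(1/82) = 101/82 ≈ 1.2317)
P(L) = (101/82 + L)/(2*L) (P(L) = (L + 101/82)/(L + L) = (101/82 + L)/((2*L)) = (101/82 + L)*(1/(2*L)) = (101/82 + L)/(2*L))
6590/41995 + 45702/(((8513 + 2469)*(6032 + P(-116)))) = 6590/41995 + 45702/(((8513 + 2469)*(6032 + (1/164)*(101 + 82*(-116))/(-116)))) = 6590*(1/41995) + 45702/((10982*(6032 + (1/164)*(-1/116)*(101 - 9512)))) = 1318/8399 + 45702/((10982*(6032 + (1/164)*(-1/116)*(-9411)))) = 1318/8399 + 45702/((10982*(6032 + 9411/19024))) = 1318/8399 + 45702/((10982*(114762179/19024))) = 1318/8399 + 45702/(630159124889/9512) = 1318/8399 + 45702*(9512/630159124889) = 1318/8399 + 434717424/630159124889 = 834200918247878/5292706489942711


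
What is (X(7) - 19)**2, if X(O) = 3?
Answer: 256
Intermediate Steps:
(X(7) - 19)**2 = (3 - 19)**2 = (-16)**2 = 256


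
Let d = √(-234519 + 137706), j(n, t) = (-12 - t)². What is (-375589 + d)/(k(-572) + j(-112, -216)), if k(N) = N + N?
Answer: -375589/40472 + 3*I*√10757/40472 ≈ -9.2802 + 0.007688*I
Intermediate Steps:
k(N) = 2*N
d = 3*I*√10757 (d = √(-96813) = 3*I*√10757 ≈ 311.15*I)
(-375589 + d)/(k(-572) + j(-112, -216)) = (-375589 + 3*I*√10757)/(2*(-572) + (12 - 216)²) = (-375589 + 3*I*√10757)/(-1144 + (-204)²) = (-375589 + 3*I*√10757)/(-1144 + 41616) = (-375589 + 3*I*√10757)/40472 = (-375589 + 3*I*√10757)*(1/40472) = -375589/40472 + 3*I*√10757/40472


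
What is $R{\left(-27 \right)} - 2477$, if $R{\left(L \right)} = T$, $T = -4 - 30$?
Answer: $-2511$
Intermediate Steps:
$T = -34$
$R{\left(L \right)} = -34$
$R{\left(-27 \right)} - 2477 = -34 - 2477 = -2511$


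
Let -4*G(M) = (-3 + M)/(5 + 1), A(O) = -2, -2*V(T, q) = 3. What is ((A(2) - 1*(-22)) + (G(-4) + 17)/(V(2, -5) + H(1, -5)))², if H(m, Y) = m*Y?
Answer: 7317025/24336 ≈ 300.67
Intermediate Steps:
H(m, Y) = Y*m
V(T, q) = -3/2 (V(T, q) = -½*3 = -3/2)
G(M) = ⅛ - M/24 (G(M) = -(-3 + M)/(4*(5 + 1)) = -(-3 + M)/(4*6) = -(-½ + M/6)/4 = ⅛ - M/24)
((A(2) - 1*(-22)) + (G(-4) + 17)/(V(2, -5) + H(1, -5)))² = ((-2 - 1*(-22)) + ((⅛ - 1/24*(-4)) + 17)/(-3/2 - 5*1))² = ((-2 + 22) + ((⅛ + ⅙) + 17)/(-3/2 - 5))² = (20 + (7/24 + 17)/(-13/2))² = (20 + (415/24)*(-2/13))² = (20 - 415/156)² = (2705/156)² = 7317025/24336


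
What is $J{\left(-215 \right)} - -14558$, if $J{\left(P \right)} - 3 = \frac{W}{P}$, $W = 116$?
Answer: $\frac{3130499}{215} \approx 14560.0$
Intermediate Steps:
$J{\left(P \right)} = 3 + \frac{116}{P}$
$J{\left(-215 \right)} - -14558 = \left(3 + \frac{116}{-215}\right) - -14558 = \left(3 + 116 \left(- \frac{1}{215}\right)\right) + 14558 = \left(3 - \frac{116}{215}\right) + 14558 = \frac{529}{215} + 14558 = \frac{3130499}{215}$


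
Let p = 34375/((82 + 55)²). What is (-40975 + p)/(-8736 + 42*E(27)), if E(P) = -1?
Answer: 11651900/2496277 ≈ 4.6677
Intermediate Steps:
p = 34375/18769 (p = 34375/(137²) = 34375/18769 ≈ 1.8315)
(-40975 + p)/(-8736 + 42*E(27)) = (-40975 + 34375/18769)/(-8736 + 42*(-1)) = -769025400/(18769*(-8736 - 42)) = -769025400/18769/(-8778) = -769025400/18769*(-1/8778) = 11651900/2496277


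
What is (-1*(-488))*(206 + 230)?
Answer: 212768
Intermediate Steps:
(-1*(-488))*(206 + 230) = 488*436 = 212768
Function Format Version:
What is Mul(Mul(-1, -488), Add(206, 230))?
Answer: 212768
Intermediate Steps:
Mul(Mul(-1, -488), Add(206, 230)) = Mul(488, 436) = 212768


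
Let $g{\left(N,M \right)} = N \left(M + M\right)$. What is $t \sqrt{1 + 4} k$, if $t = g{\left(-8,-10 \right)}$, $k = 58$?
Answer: $9280 \sqrt{5} \approx 20751.0$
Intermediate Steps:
$g{\left(N,M \right)} = 2 M N$ ($g{\left(N,M \right)} = N 2 M = 2 M N$)
$t = 160$ ($t = 2 \left(-10\right) \left(-8\right) = 160$)
$t \sqrt{1 + 4} k = 160 \sqrt{1 + 4} \cdot 58 = 160 \sqrt{5} \cdot 58 = 160 \cdot 58 \sqrt{5} = 9280 \sqrt{5}$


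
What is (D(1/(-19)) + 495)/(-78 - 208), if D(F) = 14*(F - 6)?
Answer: -7795/5434 ≈ -1.4345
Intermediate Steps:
D(F) = -84 + 14*F (D(F) = 14*(-6 + F) = -84 + 14*F)
(D(1/(-19)) + 495)/(-78 - 208) = ((-84 + 14/(-19)) + 495)/(-78 - 208) = ((-84 + 14*(-1/19)) + 495)/(-286) = ((-84 - 14/19) + 495)*(-1/286) = (-1610/19 + 495)*(-1/286) = (7795/19)*(-1/286) = -7795/5434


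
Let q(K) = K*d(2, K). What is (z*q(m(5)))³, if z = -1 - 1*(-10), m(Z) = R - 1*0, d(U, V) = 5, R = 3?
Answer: 2460375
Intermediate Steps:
m(Z) = 3 (m(Z) = 3 - 1*0 = 3 + 0 = 3)
q(K) = 5*K (q(K) = K*5 = 5*K)
z = 9 (z = -1 + 10 = 9)
(z*q(m(5)))³ = (9*(5*3))³ = (9*15)³ = 135³ = 2460375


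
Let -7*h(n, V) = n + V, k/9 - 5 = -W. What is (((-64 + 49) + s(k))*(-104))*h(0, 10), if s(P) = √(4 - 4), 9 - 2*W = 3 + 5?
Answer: -15600/7 ≈ -2228.6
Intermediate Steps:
W = ½ (W = 9/2 - (3 + 5)/2 = 9/2 - ½*8 = 9/2 - 4 = ½ ≈ 0.50000)
k = 81/2 (k = 45 + 9*(-1*½) = 45 + 9*(-½) = 45 - 9/2 = 81/2 ≈ 40.500)
h(n, V) = -V/7 - n/7 (h(n, V) = -(n + V)/7 = -(V + n)/7 = -V/7 - n/7)
s(P) = 0 (s(P) = √0 = 0)
(((-64 + 49) + s(k))*(-104))*h(0, 10) = (((-64 + 49) + 0)*(-104))*(-⅐*10 - ⅐*0) = ((-15 + 0)*(-104))*(-10/7 + 0) = -15*(-104)*(-10/7) = 1560*(-10/7) = -15600/7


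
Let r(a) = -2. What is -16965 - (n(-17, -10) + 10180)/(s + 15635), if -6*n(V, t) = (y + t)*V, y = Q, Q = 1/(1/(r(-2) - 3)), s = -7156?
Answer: -287712745/16958 ≈ -16966.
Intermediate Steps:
Q = -5 (Q = 1/(1/(-2 - 3)) = 1/(1/(-5)) = 1/(-⅕) = -5)
y = -5
n(V, t) = -V*(-5 + t)/6 (n(V, t) = -(-5 + t)*V/6 = -V*(-5 + t)/6)
-16965 - (n(-17, -10) + 10180)/(s + 15635) = -16965 - ((⅙)*(-17)*(5 - 1*(-10)) + 10180)/(-7156 + 15635) = -16965 - ((⅙)*(-17)*(5 + 10) + 10180)/8479 = -16965 - ((⅙)*(-17)*15 + 10180)/8479 = -16965 - (-85/2 + 10180)/8479 = -16965 - 20275/(2*8479) = -16965 - 1*20275/16958 = -16965 - 20275/16958 = -287712745/16958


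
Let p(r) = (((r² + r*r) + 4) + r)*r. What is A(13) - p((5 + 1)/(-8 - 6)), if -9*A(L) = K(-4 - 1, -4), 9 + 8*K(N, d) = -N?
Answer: 10765/6174 ≈ 1.7436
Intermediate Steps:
K(N, d) = -9/8 - N/8 (K(N, d) = -9/8 + (-N)/8 = -9/8 - N/8)
A(L) = 1/18 (A(L) = -(-9/8 - (-4 - 1)/8)/9 = -(-9/8 - ⅛*(-5))/9 = -(-9/8 + 5/8)/9 = -⅑*(-½) = 1/18)
p(r) = r*(4 + r + 2*r²) (p(r) = (((r² + r²) + 4) + r)*r = ((2*r² + 4) + r)*r = ((4 + 2*r²) + r)*r = (4 + r + 2*r²)*r = r*(4 + r + 2*r²))
A(13) - p((5 + 1)/(-8 - 6)) = 1/18 - (5 + 1)/(-8 - 6)*(4 + (5 + 1)/(-8 - 6) + 2*((5 + 1)/(-8 - 6))²) = 1/18 - 6/(-14)*(4 + 6/(-14) + 2*(6/(-14))²) = 1/18 - 6*(-1/14)*(4 + 6*(-1/14) + 2*(6*(-1/14))²) = 1/18 - (-3)*(4 - 3/7 + 2*(-3/7)²)/7 = 1/18 - (-3)*(4 - 3/7 + 2*(9/49))/7 = 1/18 - (-3)*(4 - 3/7 + 18/49)/7 = 1/18 - (-3)*193/(7*49) = 1/18 - 1*(-579/343) = 1/18 + 579/343 = 10765/6174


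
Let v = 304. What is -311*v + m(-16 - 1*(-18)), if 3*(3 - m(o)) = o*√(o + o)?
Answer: -283627/3 ≈ -94542.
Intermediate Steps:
m(o) = 3 - √2*o^(3/2)/3 (m(o) = 3 - o*√(o + o)/3 = 3 - o*√(2*o)/3 = 3 - o*√2*√o/3 = 3 - √2*o^(3/2)/3)
-311*v + m(-16 - 1*(-18)) = -311*304 + (3 - √2*(-16 - 1*(-18))^(3/2)/3) = -94544 + (3 - √2*(-16 + 18)^(3/2)/3) = -94544 + (3 - √2*2^(3/2)/3) = -94544 + (3 - √2*2*√2/3) = -94544 + (3 - 4/3) = -94544 + 5/3 = -283627/3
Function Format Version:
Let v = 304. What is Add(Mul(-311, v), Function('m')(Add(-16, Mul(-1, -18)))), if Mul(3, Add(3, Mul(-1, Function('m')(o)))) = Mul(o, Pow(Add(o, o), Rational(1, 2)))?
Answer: Rational(-283627, 3) ≈ -94542.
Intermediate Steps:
Function('m')(o) = Add(3, Mul(Rational(-1, 3), Pow(2, Rational(1, 2)), Pow(o, Rational(3, 2)))) (Function('m')(o) = Add(3, Mul(Rational(-1, 3), Mul(o, Pow(Add(o, o), Rational(1, 2))))) = Add(3, Mul(Rational(-1, 3), Mul(o, Pow(Mul(2, o), Rational(1, 2))))) = Add(3, Mul(Rational(-1, 3), Mul(o, Mul(Pow(2, Rational(1, 2)), Pow(o, Rational(1, 2)))))) = Add(3, Mul(Rational(-1, 3), Mul(Pow(2, Rational(1, 2)), Pow(o, Rational(3, 2))))) = Add(3, Mul(Rational(-1, 3), Pow(2, Rational(1, 2)), Pow(o, Rational(3, 2)))))
Add(Mul(-311, v), Function('m')(Add(-16, Mul(-1, -18)))) = Add(Mul(-311, 304), Add(3, Mul(Rational(-1, 3), Pow(2, Rational(1, 2)), Pow(Add(-16, Mul(-1, -18)), Rational(3, 2))))) = Add(-94544, Add(3, Mul(Rational(-1, 3), Pow(2, Rational(1, 2)), Pow(Add(-16, 18), Rational(3, 2))))) = Add(-94544, Add(3, Mul(Rational(-1, 3), Pow(2, Rational(1, 2)), Pow(2, Rational(3, 2))))) = Add(-94544, Add(3, Mul(Rational(-1, 3), Pow(2, Rational(1, 2)), Mul(2, Pow(2, Rational(1, 2)))))) = Add(-94544, Add(3, Rational(-4, 3))) = Add(-94544, Rational(5, 3)) = Rational(-283627, 3)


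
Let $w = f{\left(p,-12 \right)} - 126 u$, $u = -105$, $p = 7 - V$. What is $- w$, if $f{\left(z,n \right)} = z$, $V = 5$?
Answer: $-13232$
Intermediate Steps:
$p = 2$ ($p = 7 - 5 = 2$)
$w = 13232$ ($w = 2 - -13230 = 2 + 13230 = 13232$)
$- w = \left(-1\right) 13232 = -13232$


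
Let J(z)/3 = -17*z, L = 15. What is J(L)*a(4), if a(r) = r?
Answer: -3060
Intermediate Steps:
J(z) = -51*z (J(z) = 3*(-17*z) = -51*z)
J(L)*a(4) = -51*15*4 = -765*4 = -3060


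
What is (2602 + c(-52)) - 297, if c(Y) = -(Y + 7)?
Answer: 2350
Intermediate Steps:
c(Y) = -7 - Y (c(Y) = -(7 + Y) = -7 - Y)
(2602 + c(-52)) - 297 = (2602 + (-7 - 1*(-52))) - 297 = (2602 + (-7 + 52)) - 297 = (2602 + 45) - 297 = 2647 - 297 = 2350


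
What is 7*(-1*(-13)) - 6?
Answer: 85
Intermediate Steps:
7*(-1*(-13)) - 6 = 7*13 - 6 = 91 - 6 = 85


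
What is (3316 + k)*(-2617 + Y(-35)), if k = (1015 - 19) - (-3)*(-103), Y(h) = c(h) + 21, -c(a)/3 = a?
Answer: -9971473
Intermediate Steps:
c(a) = -3*a
Y(h) = 21 - 3*h (Y(h) = -3*h + 21 = 21 - 3*h)
k = 687 (k = 996 - 1*309 = 996 - 309 = 687)
(3316 + k)*(-2617 + Y(-35)) = (3316 + 687)*(-2617 + (21 - 3*(-35))) = 4003*(-2617 + (21 + 105)) = 4003*(-2617 + 126) = 4003*(-2491) = -9971473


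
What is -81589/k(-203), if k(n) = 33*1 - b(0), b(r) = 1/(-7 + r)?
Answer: -571123/232 ≈ -2461.7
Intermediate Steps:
k(n) = 232/7 (k(n) = 33*1 - 1/(-7 + 0) = 33 - 1/(-7) = 33 - 1*(-1/7) = 33 + 1/7 = 232/7)
-81589/k(-203) = -81589/232/7 = -81589*7/232 = -571123/232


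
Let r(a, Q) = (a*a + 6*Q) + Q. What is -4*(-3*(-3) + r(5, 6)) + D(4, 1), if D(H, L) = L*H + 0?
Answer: -300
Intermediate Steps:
D(H, L) = H*L (D(H, L) = H*L + 0 = H*L)
r(a, Q) = a² + 7*Q (r(a, Q) = (a² + 6*Q) + Q = a² + 7*Q)
-4*(-3*(-3) + r(5, 6)) + D(4, 1) = -4*(-3*(-3) + (5² + 7*6)) + 4*1 = -4*(9 + (25 + 42)) + 4 = -4*(9 + 67) + 4 = -4*76 + 4 = -304 + 4 = -300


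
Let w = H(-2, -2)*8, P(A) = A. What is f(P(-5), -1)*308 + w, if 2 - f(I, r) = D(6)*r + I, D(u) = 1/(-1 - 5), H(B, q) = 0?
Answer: 6314/3 ≈ 2104.7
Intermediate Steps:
D(u) = -1/6 (D(u) = 1/(-6) = -1/6)
f(I, r) = 2 - I + r/6 (f(I, r) = 2 - (-r/6 + I) = 2 - (I - r/6) = 2 + (-I + r/6) = 2 - I + r/6)
w = 0 (w = 0*8 = 0)
f(P(-5), -1)*308 + w = (2 - 1*(-5) + (1/6)*(-1))*308 + 0 = (2 + 5 - 1/6)*308 + 0 = (41/6)*308 + 0 = 6314/3 + 0 = 6314/3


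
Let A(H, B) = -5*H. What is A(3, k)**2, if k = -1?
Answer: 225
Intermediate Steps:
A(3, k)**2 = (-5*3)**2 = (-15)**2 = 225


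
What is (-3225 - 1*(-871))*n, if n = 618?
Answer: -1454772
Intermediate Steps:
(-3225 - 1*(-871))*n = (-3225 - 1*(-871))*618 = (-3225 + 871)*618 = -2354*618 = -1454772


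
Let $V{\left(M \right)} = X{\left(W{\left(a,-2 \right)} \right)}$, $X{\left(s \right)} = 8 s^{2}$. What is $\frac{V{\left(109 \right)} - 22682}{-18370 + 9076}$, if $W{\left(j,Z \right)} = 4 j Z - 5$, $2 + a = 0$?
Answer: $\frac{3619}{1549} \approx 2.3363$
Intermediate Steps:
$a = -2$ ($a = -2 + 0 = -2$)
$W{\left(j,Z \right)} = -5 + 4 Z j$ ($W{\left(j,Z \right)} = 4 Z j - 5 = -5 + 4 Z j$)
$V{\left(M \right)} = 968$ ($V{\left(M \right)} = 8 \left(-5 + 4 \left(-2\right) \left(-2\right)\right)^{2} = 8 \left(-5 + 16\right)^{2} = 8 \cdot 11^{2} = 8 \cdot 121 = 968$)
$\frac{V{\left(109 \right)} - 22682}{-18370 + 9076} = \frac{968 - 22682}{-18370 + 9076} = - \frac{21714}{-9294} = \left(-21714\right) \left(- \frac{1}{9294}\right) = \frac{3619}{1549}$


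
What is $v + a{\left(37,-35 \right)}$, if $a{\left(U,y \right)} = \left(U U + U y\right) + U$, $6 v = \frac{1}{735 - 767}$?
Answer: $\frac{21311}{192} \approx 110.99$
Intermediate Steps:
$v = - \frac{1}{192}$ ($v = \frac{1}{6 \left(735 - 767\right)} = \frac{1}{6 \left(-32\right)} = \frac{1}{6} \left(- \frac{1}{32}\right) = - \frac{1}{192} \approx -0.0052083$)
$a{\left(U,y \right)} = U + U^{2} + U y$ ($a{\left(U,y \right)} = \left(U^{2} + U y\right) + U = U + U^{2} + U y$)
$v + a{\left(37,-35 \right)} = - \frac{1}{192} + 37 \left(1 + 37 - 35\right) = - \frac{1}{192} + 37 \cdot 3 = - \frac{1}{192} + 111 = \frac{21311}{192}$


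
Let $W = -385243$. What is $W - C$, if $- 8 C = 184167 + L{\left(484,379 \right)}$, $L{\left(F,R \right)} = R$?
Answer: $- \frac{1448699}{4} \approx -3.6218 \cdot 10^{5}$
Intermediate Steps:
$C = - \frac{92273}{4}$ ($C = - \frac{184167 + 379}{8} = \left(- \frac{1}{8}\right) 184546 = - \frac{92273}{4} \approx -23068.0$)
$W - C = -385243 - - \frac{92273}{4} = -385243 + \frac{92273}{4} = - \frac{1448699}{4}$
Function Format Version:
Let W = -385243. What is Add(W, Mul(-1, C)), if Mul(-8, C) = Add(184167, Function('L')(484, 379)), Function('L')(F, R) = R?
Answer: Rational(-1448699, 4) ≈ -3.6218e+5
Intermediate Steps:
C = Rational(-92273, 4) (C = Mul(Rational(-1, 8), Add(184167, 379)) = Mul(Rational(-1, 8), 184546) = Rational(-92273, 4) ≈ -23068.)
Add(W, Mul(-1, C)) = Add(-385243, Mul(-1, Rational(-92273, 4))) = Add(-385243, Rational(92273, 4)) = Rational(-1448699, 4)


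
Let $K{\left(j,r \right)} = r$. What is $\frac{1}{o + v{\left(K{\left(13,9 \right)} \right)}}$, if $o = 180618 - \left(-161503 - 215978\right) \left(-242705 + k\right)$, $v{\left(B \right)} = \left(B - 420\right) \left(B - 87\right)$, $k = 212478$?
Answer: $- \frac{1}{11409905511} \approx -8.7643 \cdot 10^{-11}$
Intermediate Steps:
$v{\left(B \right)} = \left(-420 + B\right) \left(-87 + B\right)$
$o = -11409937569$ ($o = 180618 - \left(-161503 - 215978\right) \left(-242705 + 212478\right) = 180618 - \left(-377481\right) \left(-30227\right) = 180618 - 11410118187 = -11409937569$)
$\frac{1}{o + v{\left(K{\left(13,9 \right)} \right)}} = \frac{1}{-11409937569 + \left(36540 + 9^{2} - 4563\right)} = \frac{1}{-11409937569 + \left(36540 + 81 - 4563\right)} = \frac{1}{-11409937569 + 32058} = \frac{1}{-11409905511} = - \frac{1}{11409905511}$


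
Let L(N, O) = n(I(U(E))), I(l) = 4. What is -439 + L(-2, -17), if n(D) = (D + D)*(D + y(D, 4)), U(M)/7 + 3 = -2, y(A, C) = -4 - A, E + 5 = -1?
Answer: -471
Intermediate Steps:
E = -6 (E = -5 - 1 = -6)
U(M) = -35 (U(M) = -21 + 7*(-2) = -21 - 14 = -35)
n(D) = -8*D (n(D) = (D + D)*(D + (-4 - D)) = (2*D)*(-4) = -8*D)
L(N, O) = -32 (L(N, O) = -8*4 = -32)
-439 + L(-2, -17) = -439 - 32 = -471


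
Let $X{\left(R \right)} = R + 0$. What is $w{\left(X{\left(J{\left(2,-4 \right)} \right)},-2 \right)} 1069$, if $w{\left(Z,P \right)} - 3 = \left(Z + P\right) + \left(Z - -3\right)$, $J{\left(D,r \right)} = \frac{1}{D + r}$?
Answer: $3207$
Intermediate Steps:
$X{\left(R \right)} = R$
$w{\left(Z,P \right)} = 6 + P + 2 Z$ ($w{\left(Z,P \right)} = 3 + \left(\left(Z + P\right) + \left(Z - -3\right)\right) = 3 + \left(\left(P + Z\right) + \left(Z + 3\right)\right) = 3 + \left(\left(P + Z\right) + \left(3 + Z\right)\right) = 3 + \left(3 + P + 2 Z\right) = 6 + P + 2 Z$)
$w{\left(X{\left(J{\left(2,-4 \right)} \right)},-2 \right)} 1069 = \left(6 - 2 + \frac{2}{2 - 4}\right) 1069 = \left(6 - 2 + \frac{2}{-2}\right) 1069 = \left(6 - 2 + 2 \left(- \frac{1}{2}\right)\right) 1069 = \left(6 - 2 - 1\right) 1069 = 3 \cdot 1069 = 3207$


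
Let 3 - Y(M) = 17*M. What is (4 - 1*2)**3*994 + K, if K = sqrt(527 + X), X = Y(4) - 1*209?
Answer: 7952 + sqrt(253) ≈ 7967.9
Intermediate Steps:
Y(M) = 3 - 17*M
X = -274 (X = (3 - 17*4) - 1*209 = (3 - 68) - 209 = -65 - 209 = -274)
K = sqrt(253) (K = sqrt(527 - 274) = sqrt(253) ≈ 15.906)
(4 - 1*2)**3*994 + K = (4 - 1*2)**3*994 + sqrt(253) = (4 - 2)**3*994 + sqrt(253) = 2**3*994 + sqrt(253) = 8*994 + sqrt(253) = 7952 + sqrt(253)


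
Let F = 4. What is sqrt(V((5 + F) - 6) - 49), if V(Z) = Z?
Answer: I*sqrt(46) ≈ 6.7823*I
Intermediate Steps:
sqrt(V((5 + F) - 6) - 49) = sqrt(((5 + 4) - 6) - 49) = sqrt((9 - 6) - 49) = sqrt(3 - 49) = sqrt(-46) = I*sqrt(46)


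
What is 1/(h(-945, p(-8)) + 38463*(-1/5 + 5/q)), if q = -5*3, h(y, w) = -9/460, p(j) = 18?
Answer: -92/1887253 ≈ -4.8748e-5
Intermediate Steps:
h(y, w) = -9/460 (h(y, w) = -9*1/460 = -9/460)
q = -15
1/(h(-945, p(-8)) + 38463*(-1/5 + 5/q)) = 1/(-9/460 + 38463*(-1/5 + 5/(-15))) = 1/(-9/460 + 38463*(-1*⅕ + 5*(-1/15))) = 1/(-9/460 + 38463*(-⅕ - ⅓)) = 1/(-9/460 + 38463*(-8/15)) = 1/(-9/460 - 102568/5) = 1/(-1887253/92) = -92/1887253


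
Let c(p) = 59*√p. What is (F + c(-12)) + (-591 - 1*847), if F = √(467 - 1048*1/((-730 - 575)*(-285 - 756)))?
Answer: -1438 + 77*√16151567835/452835 + 118*I*√3 ≈ -1416.4 + 204.38*I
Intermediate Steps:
F = 77*√16151567835/452835 (F = √(467 - 1048/((-1041*(-1305)))) = √(467 - 1048/1358505) = √(634420787/1358505) = 77*√16151567835/452835 ≈ 21.610)
(F + c(-12)) + (-591 - 1*847) = (77*√16151567835/452835 + 59*√(-12)) + (-591 - 1*847) = (77*√16151567835/452835 + 59*(2*I*√3)) + (-591 - 847) = (77*√16151567835/452835 + 118*I*√3) - 1438 = -1438 + 77*√16151567835/452835 + 118*I*√3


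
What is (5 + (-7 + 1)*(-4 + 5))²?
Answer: 1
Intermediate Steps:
(5 + (-7 + 1)*(-4 + 5))² = (5 - 6*1)² = (5 - 6)² = (-1)² = 1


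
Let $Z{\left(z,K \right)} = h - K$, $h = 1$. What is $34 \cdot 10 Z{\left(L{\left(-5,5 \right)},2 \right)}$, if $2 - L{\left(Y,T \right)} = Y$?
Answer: $-340$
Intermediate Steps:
$L{\left(Y,T \right)} = 2 - Y$
$Z{\left(z,K \right)} = 1 - K$
$34 \cdot 10 Z{\left(L{\left(-5,5 \right)},2 \right)} = 34 \cdot 10 \left(1 - 2\right) = 340 \left(1 - 2\right) = 340 \left(-1\right) = -340$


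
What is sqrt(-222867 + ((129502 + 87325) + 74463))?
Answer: sqrt(68423) ≈ 261.58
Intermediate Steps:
sqrt(-222867 + ((129502 + 87325) + 74463)) = sqrt(-222867 + (216827 + 74463)) = sqrt(-222867 + 291290) = sqrt(68423)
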